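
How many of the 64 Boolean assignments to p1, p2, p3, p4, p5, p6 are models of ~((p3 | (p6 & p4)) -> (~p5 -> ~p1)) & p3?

Initial set: {(~((p3 | (p6 & p4)) -> (~p5 -> ~p1)) & p3)}.
(~((p3 | (p6 & p4)) -> (~p5 -> ~p1)) & p3): α-rule — add ~((p3 | (p6 & p4)) -> (~p5 -> ~p1)), p3.
~((p3 | (p6 & p4)) -> (~p5 -> ~p1)): α-rule — add (p3 | (p6 & p4)), ~(~p5 -> ~p1).
~(~p5 -> ~p1): α-rule — add ~p5, ~~p1.
(p3 | (p6 & p4)): β-rule — branch into p3  //  (p6 & p4).
  branch 1 (add p3):
    ○ open, literals {p1=true, p3=true, p5=false}.
  branch 2 (add (p6 & p4)):
    (p6 & p4): α-rule — add p6, p4.
    ○ open, literals {p1=true, p3=true, p4=true, p5=false, p6=true}.
0 branches closed, 2 open.
Each open branch fixes some atoms; the unmentioned ones are free. Counting distinct full assignments: branch {p1=true, p3=true, p5=false} (p2, p4, p6) contributes 8 new; branch {p1=true, p3=true, p4=true, p5=false, p6=true} (p2) contributes 0 new. Total: 8.

8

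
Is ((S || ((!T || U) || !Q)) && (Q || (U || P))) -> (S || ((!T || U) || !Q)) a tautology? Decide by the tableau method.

Assume the negation and expand:
Initial set: {!(((S || ((!T || U) || !Q)) && (Q || (U || P))) -> (S || ((!T || U) || !Q)))}.
!(((S || ((!T || U) || !Q)) && (Q || (U || P))) -> (S || ((!T || U) || !Q))): α-rule — add ((S || ((!T || U) || !Q)) && (Q || (U || P))), !(S || ((!T || U) || !Q)).
((S || ((!T || U) || !Q)) && (Q || (U || P))): α-rule — add (S || ((!T || U) || !Q)), (Q || (U || P)).
!(S || ((!T || U) || !Q)): α-rule — add !S, !((!T || U) || !Q).
!((!T || U) || !Q): α-rule — add !(!T || U), !!Q.
!(!T || U): α-rule — add !!T, !U.
(S || ((!T || U) || !Q)): β-rule — branch into S  //  ((!T || U) || !Q).
  branch 1 (add S):
    × closes — contains both S and !S.
  branch 2 (add ((!T || U) || !Q)):
    (Q || (U || P)): β-rule — branch into Q  //  (U || P).
      branch 2.1 (add Q):
        ((!T || U) || !Q): β-rule — branch into (!T || U)  //  !Q.
          branch 2.1.1 (add (!T || U)):
            (!T || U): β-rule — branch into !T  //  U.
              branch 2.1.1.1 (add !T):
                × closes — contains both T and !T.
              branch 2.1.1.2 (add U):
                × closes — contains both U and !U.
          branch 2.1.2 (add !Q):
            × closes — contains both Q and !Q.
      branch 2.2 (add (U || P)):
        ((!T || U) || !Q): β-rule — branch into (!T || U)  //  !Q.
          branch 2.2.1 (add (!T || U)):
            (U || P): β-rule — branch into U  //  P.
              branch 2.2.1.1 (add U):
                × closes — contains both U and !U.
              branch 2.2.1.2 (add P):
                (!T || U): β-rule — branch into !T  //  U.
                  branch 2.2.1.2.1 (add !T):
                    × closes — contains both T and !T.
                  branch 2.2.1.2.2 (add U):
                    × closes — contains both U and !U.
          branch 2.2.2 (add !Q):
            × closes — contains both Q and !Q.
All 8 branches close.
Every branch closed, so the negation is unsatisfiable and the formula is valid.

Valid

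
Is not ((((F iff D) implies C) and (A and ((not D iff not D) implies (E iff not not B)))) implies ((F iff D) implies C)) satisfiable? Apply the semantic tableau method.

Unsatisfiable

Initial set: {not ((((F iff D) implies C) and (A and ((not D iff not D) implies (E iff not not B)))) implies ((F iff D) implies C))}.
not ((((F iff D) implies C) and (A and ((not D iff not D) implies (E iff not not B)))) implies ((F iff D) implies C)): α-rule — add (((F iff D) implies C) and (A and ((not D iff not D) implies (E iff not not B)))), not ((F iff D) implies C).
(((F iff D) implies C) and (A and ((not D iff not D) implies (E iff not not B)))): α-rule — add ((F iff D) implies C), (A and ((not D iff not D) implies (E iff not not B))).
not ((F iff D) implies C): α-rule — add (F iff D), not C.
(A and ((not D iff not D) implies (E iff not not B))): α-rule — add A, ((not D iff not D) implies (E iff not not B)).
((F iff D) implies C): β-rule — branch into not (F iff D)  //  C.
  branch 1 (add not (F iff D)):
    (F iff D): β-rule — branch into F, D  //  not F, not D.
      branch 1.1 (add F, D):
        ((not D iff not D) implies (E iff not not B)): β-rule — branch into not (not D iff not D)  //  (E iff not not B).
          branch 1.1.1 (add not (not D iff not D)):
            not (F iff D): β-rule — branch into F, not D  //  not F, D.
              branch 1.1.1.1 (add F, not D):
                × closes — contains both D and not D.
              branch 1.1.1.2 (add not F, D):
                × closes — contains both F and not F.
          branch 1.1.2 (add (E iff not not B)):
            not (F iff D): β-rule — branch into F, not D  //  not F, D.
              branch 1.1.2.1 (add F, not D):
                × closes — contains both D and not D.
              branch 1.1.2.2 (add not F, D):
                × closes — contains both F and not F.
      branch 1.2 (add not F, not D):
        ((not D iff not D) implies (E iff not not B)): β-rule — branch into not (not D iff not D)  //  (E iff not not B).
          branch 1.2.1 (add not (not D iff not D)):
            not (F iff D): β-rule — branch into F, not D  //  not F, D.
              branch 1.2.1.1 (add F, not D):
                × closes — contains both F and not F.
              branch 1.2.1.2 (add not F, D):
                × closes — contains both D and not D.
          branch 1.2.2 (add (E iff not not B)):
            not (F iff D): β-rule — branch into F, not D  //  not F, D.
              branch 1.2.2.1 (add F, not D):
                × closes — contains both F and not F.
              branch 1.2.2.2 (add not F, D):
                × closes — contains both D and not D.
  branch 2 (add C):
    × closes — contains both C and not C.
All 9 branches close.
Every branch closed; the formula is unsatisfiable.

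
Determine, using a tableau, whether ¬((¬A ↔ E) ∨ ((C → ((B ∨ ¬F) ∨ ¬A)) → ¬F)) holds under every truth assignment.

Assume the negation and expand:
Initial set: {¬¬((¬A ↔ E) ∨ ((C → ((B ∨ ¬F) ∨ ¬A)) → ¬F))}.
¬¬((¬A ↔ E) ∨ ((C → ((B ∨ ¬F) ∨ ¬A)) → ¬F)): β-rule — branch into (¬A ↔ E)  //  ((C → ((B ∨ ¬F) ∨ ¬A)) → ¬F).
  branch 1 (add (¬A ↔ E)):
    (¬A ↔ E): β-rule — branch into ¬A, E  //  ¬¬A, ¬E.
      branch 1.1 (add ¬A, E):
        ○ open, literals {A=false, E=true}.
      branch 1.2 (add ¬¬A, ¬E):
        ○ open, literals {A=true, E=false}.
  branch 2 (add ((C → ((B ∨ ¬F) ∨ ¬A)) → ¬F)):
    ((C → ((B ∨ ¬F) ∨ ¬A)) → ¬F): β-rule — branch into ¬(C → ((B ∨ ¬F) ∨ ¬A))  //  ¬F.
      branch 2.1 (add ¬(C → ((B ∨ ¬F) ∨ ¬A))):
        ¬(C → ((B ∨ ¬F) ∨ ¬A)): α-rule — add C, ¬((B ∨ ¬F) ∨ ¬A).
        ¬((B ∨ ¬F) ∨ ¬A): α-rule — add ¬(B ∨ ¬F), ¬¬A.
        ¬(B ∨ ¬F): α-rule — add ¬B, ¬¬F.
        ○ open, literals {A=true, B=false, C=true, F=true}.
      branch 2.2 (add ¬F):
        ○ open, literals {F=false}.
0 branches closed, 4 open.
An open branch gives a countermodel: A=false, E=true (unmentioned atoms arbitrary); under it the original formula is false.

Not valid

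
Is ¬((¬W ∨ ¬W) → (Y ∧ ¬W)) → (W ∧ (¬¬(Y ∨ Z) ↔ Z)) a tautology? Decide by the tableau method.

Assume the negation and expand:
Initial set: {¬(¬((¬W ∨ ¬W) → (Y ∧ ¬W)) → (W ∧ (¬¬(Y ∨ Z) ↔ Z)))}.
¬(¬((¬W ∨ ¬W) → (Y ∧ ¬W)) → (W ∧ (¬¬(Y ∨ Z) ↔ Z))): α-rule — add ¬((¬W ∨ ¬W) → (Y ∧ ¬W)), ¬(W ∧ (¬¬(Y ∨ Z) ↔ Z)).
¬((¬W ∨ ¬W) → (Y ∧ ¬W)): α-rule — add (¬W ∨ ¬W), ¬(Y ∧ ¬W).
¬(W ∧ (¬¬(Y ∨ Z) ↔ Z)): β-rule — branch into ¬W  //  ¬(¬¬(Y ∨ Z) ↔ Z).
  branch 1 (add ¬W):
    (¬W ∨ ¬W): β-rule — branch into ¬W  //  ¬W.
      branch 1.1 (add ¬W):
        ¬(Y ∧ ¬W): β-rule — branch into ¬Y  //  ¬¬W.
          branch 1.1.1 (add ¬Y):
            ○ open, literals {W=F, Y=F}.
          branch 1.1.2 (add ¬¬W):
            × closes — contains both W and ¬W.
      branch 1.2 (add ¬W):
        ¬(Y ∧ ¬W): β-rule — branch into ¬Y  //  ¬¬W.
          branch 1.2.1 (add ¬Y):
            ○ open, literals {W=F, Y=F}.
          branch 1.2.2 (add ¬¬W):
            × closes — contains both W and ¬W.
  branch 2 (add ¬(¬¬(Y ∨ Z) ↔ Z)):
    (¬W ∨ ¬W): β-rule — branch into ¬W  //  ¬W.
      branch 2.1 (add ¬W):
        ¬(Y ∧ ¬W): β-rule — branch into ¬Y  //  ¬¬W.
          branch 2.1.1 (add ¬Y):
            ¬(¬¬(Y ∨ Z) ↔ Z): β-rule — branch into ¬¬(Y ∨ Z), ¬Z  //  ¬¬¬(Y ∨ Z), Z.
              branch 2.1.1.1 (add ¬¬(Y ∨ Z), ¬Z):
                ¬¬(Y ∨ Z): drop double negation, giving (Y ∨ Z).
                (Y ∨ Z): β-rule — branch into Y  //  Z.
                  branch 2.1.1.1.1 (add Y):
                    × closes — contains both Y and ¬Y.
                  branch 2.1.1.1.2 (add Z):
                    × closes — contains both Z and ¬Z.
              branch 2.1.1.2 (add ¬¬¬(Y ∨ Z), Z):
                ¬¬¬(Y ∨ Z): drop double negation, giving ¬(Y ∨ Z).
                ¬(Y ∨ Z): α-rule — add ¬Y, ¬Z.
                × closes — contains both Z and ¬Z.
          branch 2.1.2 (add ¬¬W):
            × closes — contains both W and ¬W.
      branch 2.2 (add ¬W):
        ¬(Y ∧ ¬W): β-rule — branch into ¬Y  //  ¬¬W.
          branch 2.2.1 (add ¬Y):
            ¬(¬¬(Y ∨ Z) ↔ Z): β-rule — branch into ¬¬(Y ∨ Z), ¬Z  //  ¬¬¬(Y ∨ Z), Z.
              branch 2.2.1.1 (add ¬¬(Y ∨ Z), ¬Z):
                ¬¬(Y ∨ Z): drop double negation, giving (Y ∨ Z).
                (Y ∨ Z): β-rule — branch into Y  //  Z.
                  branch 2.2.1.1.1 (add Y):
                    × closes — contains both Y and ¬Y.
                  branch 2.2.1.1.2 (add Z):
                    × closes — contains both Z and ¬Z.
              branch 2.2.1.2 (add ¬¬¬(Y ∨ Z), Z):
                ¬¬¬(Y ∨ Z): drop double negation, giving ¬(Y ∨ Z).
                ¬(Y ∨ Z): α-rule — add ¬Y, ¬Z.
                × closes — contains both Z and ¬Z.
          branch 2.2.2 (add ¬¬W):
            × closes — contains both W and ¬W.
10 branches closed, 2 open.
An open branch gives a countermodel: W=F, Y=F (unmentioned atoms arbitrary); under it the original formula is false.

Not valid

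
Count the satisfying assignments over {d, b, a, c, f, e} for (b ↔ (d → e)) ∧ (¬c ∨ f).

24

Initial set: {T ((b ↔ (d → e)) ∧ (¬c ∨ f))}.
T ((b ↔ (d → e)) ∧ (¬c ∨ f)): α-rule — add T (b ↔ (d → e)), T (¬c ∨ f).
T (b ↔ (d → e)): β-rule — branch into T b, T (d → e)  //  F b, F (d → e).
  branch 1 (add T b, T (d → e)):
    T (¬c ∨ f): β-rule — branch into T ¬c  //  T f.
      branch 1.1 (add T ¬c):
        T (d → e): β-rule — branch into F d  //  T e.
          branch 1.1.1 (add F d):
            ○ open, literals {b=1, c=0, d=0}.
          branch 1.1.2 (add T e):
            ○ open, literals {b=1, c=0, e=1}.
      branch 1.2 (add T f):
        T (d → e): β-rule — branch into F d  //  T e.
          branch 1.2.1 (add F d):
            ○ open, literals {b=1, d=0, f=1}.
          branch 1.2.2 (add T e):
            ○ open, literals {b=1, e=1, f=1}.
  branch 2 (add F b, F (d → e)):
    F (d → e): α-rule — add T d, F e.
    T (¬c ∨ f): β-rule — branch into T ¬c  //  T f.
      branch 2.1 (add T ¬c):
        ○ open, literals {b=0, c=0, d=1, e=0}.
      branch 2.2 (add T f):
        ○ open, literals {b=0, d=1, e=0, f=1}.
0 branches closed, 6 open.
Each open branch fixes some atoms; the unmentioned ones are free. Counting distinct full assignments: branch {b=1, c=0, d=0} (a, f, e) contributes 8 new; branch {b=1, c=0, e=1} (d, a, f) contributes 4 new; branch {b=1, d=0, f=1} (a, c, e) contributes 4 new; branch {b=1, e=1, f=1} (d, a, c) contributes 2 new; branch {b=0, c=0, d=1, e=0} (a, f) contributes 4 new; branch {b=0, d=1, e=0, f=1} (a, c) contributes 2 new. Total: 24.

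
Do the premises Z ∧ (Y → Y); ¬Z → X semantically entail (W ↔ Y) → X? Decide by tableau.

Initial set: {(Z ∧ (Y → Y)); (¬Z → X); ¬((W ↔ Y) → X)}.
(Z ∧ (Y → Y)): α-rule — add Z, (Y → Y).
¬((W ↔ Y) → X): α-rule — add (W ↔ Y), ¬X.
(¬Z → X): β-rule — branch into ¬¬Z  //  X.
  branch 1 (add ¬¬Z):
    (Y → Y): β-rule — branch into ¬Y  //  Y.
      branch 1.1 (add ¬Y):
        (W ↔ Y): β-rule — branch into W, Y  //  ¬W, ¬Y.
          branch 1.1.1 (add W, Y):
            × closes — contains both Y and ¬Y.
          branch 1.1.2 (add ¬W, ¬Y):
            ○ open, literals {W=0, X=0, Y=0, Z=1}.
      branch 1.2 (add Y):
        (W ↔ Y): β-rule — branch into W, Y  //  ¬W, ¬Y.
          branch 1.2.1 (add W, Y):
            ○ open, literals {W=1, X=0, Y=1, Z=1}.
          branch 1.2.2 (add ¬W, ¬Y):
            × closes — contains both Y and ¬Y.
  branch 2 (add X):
    × closes — contains both X and ¬X.
3 branches closed, 2 open.
An open branch gives a countermodel: W=0, X=0, Y=0, Z=1 (unmentioned atoms arbitrary); the premises hold there but the conclusion fails.

No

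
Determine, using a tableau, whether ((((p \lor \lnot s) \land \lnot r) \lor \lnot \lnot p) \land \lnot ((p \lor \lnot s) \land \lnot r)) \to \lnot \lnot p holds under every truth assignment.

Assume the negation and expand:
Initial set: {\lnot (((((p \lor \lnot s) \land \lnot r) \lor \lnot \lnot p) \land \lnot ((p \lor \lnot s) \land \lnot r)) \to \lnot \lnot p)}.
\lnot (((((p \lor \lnot s) \land \lnot r) \lor \lnot \lnot p) \land \lnot ((p \lor \lnot s) \land \lnot r)) \to \lnot \lnot p): α-rule — add ((((p \lor \lnot s) \land \lnot r) \lor \lnot \lnot p) \land \lnot ((p \lor \lnot s) \land \lnot r)), \lnot \lnot \lnot p.
((((p \lor \lnot s) \land \lnot r) \lor \lnot \lnot p) \land \lnot ((p \lor \lnot s) \land \lnot r)): α-rule — add (((p \lor \lnot s) \land \lnot r) \lor \lnot \lnot p), \lnot ((p \lor \lnot s) \land \lnot r).
\lnot \lnot \lnot p: drop double negation, giving \lnot p.
(((p \lor \lnot s) \land \lnot r) \lor \lnot \lnot p): β-rule — branch into ((p \lor \lnot s) \land \lnot r)  //  \lnot \lnot p.
  branch 1 (add ((p \lor \lnot s) \land \lnot r)):
    ((p \lor \lnot s) \land \lnot r): α-rule — add (p \lor \lnot s), \lnot r.
    \lnot ((p \lor \lnot s) \land \lnot r): β-rule — branch into \lnot (p \lor \lnot s)  //  \lnot \lnot r.
      branch 1.1 (add \lnot (p \lor \lnot s)):
        \lnot (p \lor \lnot s): α-rule — add \lnot p, \lnot \lnot s.
        (p \lor \lnot s): β-rule — branch into p  //  \lnot s.
          branch 1.1.1 (add p):
            × closes — contains both p and \lnot p.
          branch 1.1.2 (add \lnot s):
            × closes — contains both s and \lnot s.
      branch 1.2 (add \lnot \lnot r):
        × closes — contains both r and \lnot r.
  branch 2 (add \lnot \lnot p):
    \lnot \lnot p: drop double negation, giving p.
    × closes — contains both p and \lnot p.
All 4 branches close.
Every branch closed, so the negation is unsatisfiable and the formula is valid.

Valid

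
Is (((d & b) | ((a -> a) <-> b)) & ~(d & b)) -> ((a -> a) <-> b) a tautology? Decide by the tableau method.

Assume the negation and expand:
Initial set: {F ((((d & b) | ((a -> a) <-> b)) & ~(d & b)) -> ((a -> a) <-> b))}.
F ((((d & b) | ((a -> a) <-> b)) & ~(d & b)) -> ((a -> a) <-> b)): α-rule — add T (((d & b) | ((a -> a) <-> b)) & ~(d & b)), F ((a -> a) <-> b).
T (((d & b) | ((a -> a) <-> b)) & ~(d & b)): α-rule — add T ((d & b) | ((a -> a) <-> b)), T ~(d & b).
F ((a -> a) <-> b): β-rule — branch into T (a -> a), F b  //  F (a -> a), T b.
  branch 1 (add T (a -> a), F b):
    T ((d & b) | ((a -> a) <-> b)): β-rule — branch into T (d & b)  //  T ((a -> a) <-> b).
      branch 1.1 (add T (d & b)):
        T (d & b): α-rule — add T d, T b.
        × closes — contains both b and ~b.
      branch 1.2 (add T ((a -> a) <-> b)):
        T ~(d & b): β-rule — branch into F d  //  F b.
          branch 1.2.1 (add F d):
            T (a -> a): β-rule — branch into F a  //  T a.
              branch 1.2.1.1 (add F a):
                T ((a -> a) <-> b): β-rule — branch into T (a -> a), T b  //  F (a -> a), F b.
                  branch 1.2.1.1.1 (add T (a -> a), T b):
                    × closes — contains both b and ~b.
                  branch 1.2.1.1.2 (add F (a -> a), F b):
                    F (a -> a): α-rule — add T a, F a.
                    × closes — contains both a and ~a.
              branch 1.2.1.2 (add T a):
                T ((a -> a) <-> b): β-rule — branch into T (a -> a), T b  //  F (a -> a), F b.
                  branch 1.2.1.2.1 (add T (a -> a), T b):
                    × closes — contains both b and ~b.
                  branch 1.2.1.2.2 (add F (a -> a), F b):
                    F (a -> a): α-rule — add T a, F a.
                    × closes — contains both a and ~a.
          branch 1.2.2 (add F b):
            T (a -> a): β-rule — branch into F a  //  T a.
              branch 1.2.2.1 (add F a):
                T ((a -> a) <-> b): β-rule — branch into T (a -> a), T b  //  F (a -> a), F b.
                  branch 1.2.2.1.1 (add T (a -> a), T b):
                    × closes — contains both b and ~b.
                  branch 1.2.2.1.2 (add F (a -> a), F b):
                    F (a -> a): α-rule — add T a, F a.
                    × closes — contains both a and ~a.
              branch 1.2.2.2 (add T a):
                T ((a -> a) <-> b): β-rule — branch into T (a -> a), T b  //  F (a -> a), F b.
                  branch 1.2.2.2.1 (add T (a -> a), T b):
                    × closes — contains both b and ~b.
                  branch 1.2.2.2.2 (add F (a -> a), F b):
                    F (a -> a): α-rule — add T a, F a.
                    × closes — contains both a and ~a.
  branch 2 (add F (a -> a), T b):
    F (a -> a): α-rule — add T a, F a.
    × closes — contains both a and ~a.
All 10 branches close.
Every branch closed, so the negation is unsatisfiable and the formula is valid.

Valid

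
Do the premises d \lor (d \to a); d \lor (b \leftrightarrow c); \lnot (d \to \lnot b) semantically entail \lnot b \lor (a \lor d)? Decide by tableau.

Initial set: {T (d \lor (d \to a)); T (d \lor (b \leftrightarrow c)); T \lnot (d \to \lnot b); F (\lnot b \lor (a \lor d))}.
T \lnot (d \to \lnot b): α-rule — add T d, F \lnot b.
F (\lnot b \lor (a \lor d)): α-rule — add F \lnot b, F (a \lor d).
F (a \lor d): α-rule — add F a, F d.
× closes — contains both d and \lnot d.
All 1 branch closes.
Every branch closed, so the premises entail the conclusion.

Yes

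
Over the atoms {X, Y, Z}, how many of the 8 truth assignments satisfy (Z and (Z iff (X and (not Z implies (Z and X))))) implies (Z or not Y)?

8

Initial set: {((Z and (Z iff (X and (not Z implies (Z and X))))) implies (Z or not Y))}.
((Z and (Z iff (X and (not Z implies (Z and X))))) implies (Z or not Y)): β-rule — branch into not (Z and (Z iff (X and (not Z implies (Z and X)))))  //  (Z or not Y).
  branch 1 (add not (Z and (Z iff (X and (not Z implies (Z and X)))))):
    not (Z and (Z iff (X and (not Z implies (Z and X))))): β-rule — branch into not Z  //  not (Z iff (X and (not Z implies (Z and X)))).
      branch 1.1 (add not Z):
        ○ open, literals {Z=0}.
      branch 1.2 (add not (Z iff (X and (not Z implies (Z and X))))):
        not (Z iff (X and (not Z implies (Z and X)))): β-rule — branch into Z, not (X and (not Z implies (Z and X)))  //  not Z, (X and (not Z implies (Z and X))).
          branch 1.2.1 (add Z, not (X and (not Z implies (Z and X)))):
            not (X and (not Z implies (Z and X))): β-rule — branch into not X  //  not (not Z implies (Z and X)).
              branch 1.2.1.1 (add not X):
                ○ open, literals {X=0, Z=1}.
              branch 1.2.1.2 (add not (not Z implies (Z and X))):
                not (not Z implies (Z and X)): α-rule — add not Z, not (Z and X).
                × closes — contains both Z and not Z.
          branch 1.2.2 (add not Z, (X and (not Z implies (Z and X)))):
            (X and (not Z implies (Z and X))): α-rule — add X, (not Z implies (Z and X)).
            (not Z implies (Z and X)): β-rule — branch into not not Z  //  (Z and X).
              branch 1.2.2.1 (add not not Z):
                × closes — contains both Z and not Z.
              branch 1.2.2.2 (add (Z and X)):
                (Z and X): α-rule — add Z, X.
                × closes — contains both Z and not Z.
  branch 2 (add (Z or not Y)):
    (Z or not Y): β-rule — branch into Z  //  not Y.
      branch 2.1 (add Z):
        ○ open, literals {Z=1}.
      branch 2.2 (add not Y):
        ○ open, literals {Y=0}.
3 branches closed, 4 open.
Each open branch fixes some atoms; the unmentioned ones are free. Counting distinct full assignments: branch {Z=0} (X, Y) contributes 4 new; branch {X=0, Z=1} (Y) contributes 2 new; branch {Z=1} (X, Y) contributes 2 new; branch {Y=0} (X, Z) contributes 0 new. Total: 8.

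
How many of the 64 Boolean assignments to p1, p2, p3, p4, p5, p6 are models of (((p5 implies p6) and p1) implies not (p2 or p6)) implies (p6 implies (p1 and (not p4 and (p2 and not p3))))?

Initial set: {((((p5 implies p6) and p1) implies not (p2 or p6)) implies (p6 implies (p1 and (not p4 and (p2 and not p3)))))}.
((((p5 implies p6) and p1) implies not (p2 or p6)) implies (p6 implies (p1 and (not p4 and (p2 and not p3))))): β-rule — branch into not (((p5 implies p6) and p1) implies not (p2 or p6))  //  (p6 implies (p1 and (not p4 and (p2 and not p3)))).
  branch 1 (add not (((p5 implies p6) and p1) implies not (p2 or p6))):
    not (((p5 implies p6) and p1) implies not (p2 or p6)): α-rule — add ((p5 implies p6) and p1), not not (p2 or p6).
    ((p5 implies p6) and p1): α-rule — add (p5 implies p6), p1.
    not not (p2 or p6): β-rule — branch into p2  //  p6.
      branch 1.1 (add p2):
        (p5 implies p6): β-rule — branch into not p5  //  p6.
          branch 1.1.1 (add not p5):
            ○ open, literals {p1=true, p2=true, p5=false}.
          branch 1.1.2 (add p6):
            ○ open, literals {p1=true, p2=true, p6=true}.
      branch 1.2 (add p6):
        (p5 implies p6): β-rule — branch into not p5  //  p6.
          branch 1.2.1 (add not p5):
            ○ open, literals {p1=true, p5=false, p6=true}.
          branch 1.2.2 (add p6):
            ○ open, literals {p1=true, p6=true}.
  branch 2 (add (p6 implies (p1 and (not p4 and (p2 and not p3))))):
    (p6 implies (p1 and (not p4 and (p2 and not p3)))): β-rule — branch into not p6  //  (p1 and (not p4 and (p2 and not p3))).
      branch 2.1 (add not p6):
        ○ open, literals {p6=false}.
      branch 2.2 (add (p1 and (not p4 and (p2 and not p3)))):
        (p1 and (not p4 and (p2 and not p3))): α-rule — add p1, (not p4 and (p2 and not p3)).
        (not p4 and (p2 and not p3)): α-rule — add not p4, (p2 and not p3).
        (p2 and not p3): α-rule — add p2, not p3.
        ○ open, literals {p1=true, p2=true, p3=false, p4=false}.
0 branches closed, 6 open.
Each open branch fixes some atoms; the unmentioned ones are free. Counting distinct full assignments: branch {p1=true, p2=true, p5=false} (p3, p4, p6) contributes 8 new; branch {p1=true, p2=true, p6=true} (p3, p4, p5) contributes 4 new; branch {p1=true, p5=false, p6=true} (p2, p3, p4) contributes 4 new; branch {p1=true, p6=true} (p2, p3, p4, p5) contributes 4 new; branch {p6=false} (p1, p2, p3, p4, p5) contributes 28 new; branch {p1=true, p2=true, p3=false, p4=false} (p5, p6) contributes 0 new. Total: 48.

48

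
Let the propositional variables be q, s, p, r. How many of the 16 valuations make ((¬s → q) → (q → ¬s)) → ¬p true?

10

Initial set: {(((¬s → q) → (q → ¬s)) → ¬p)}.
(((¬s → q) → (q → ¬s)) → ¬p): β-rule — branch into ¬((¬s → q) → (q → ¬s))  //  ¬p.
  branch 1 (add ¬((¬s → q) → (q → ¬s))):
    ¬((¬s → q) → (q → ¬s)): α-rule — add (¬s → q), ¬(q → ¬s).
    ¬(q → ¬s): α-rule — add q, ¬¬s.
    (¬s → q): β-rule — branch into ¬¬s  //  q.
      branch 1.1 (add ¬¬s):
        ○ open, literals {q=T, s=T}.
      branch 1.2 (add q):
        ○ open, literals {q=T, s=T}.
  branch 2 (add ¬p):
    ○ open, literals {p=F}.
0 branches closed, 3 open.
Each open branch fixes some atoms; the unmentioned ones are free. Counting distinct full assignments: branch {q=T, s=T} (p, r) contributes 4 new; branch {q=T, s=T} (p, r) contributes 0 new; branch {p=F} (q, s, r) contributes 6 new. Total: 10.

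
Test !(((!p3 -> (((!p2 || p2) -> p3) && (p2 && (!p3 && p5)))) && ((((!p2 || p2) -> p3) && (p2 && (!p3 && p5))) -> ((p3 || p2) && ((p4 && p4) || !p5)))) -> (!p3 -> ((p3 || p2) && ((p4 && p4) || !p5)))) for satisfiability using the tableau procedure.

Initial set: {!(((!p3 -> (((!p2 || p2) -> p3) && (p2 && (!p3 && p5)))) && ((((!p2 || p2) -> p3) && (p2 && (!p3 && p5))) -> ((p3 || p2) && ((p4 && p4) || !p5)))) -> (!p3 -> ((p3 || p2) && ((p4 && p4) || !p5))))}.
!(((!p3 -> (((!p2 || p2) -> p3) && (p2 && (!p3 && p5)))) && ((((!p2 || p2) -> p3) && (p2 && (!p3 && p5))) -> ((p3 || p2) && ((p4 && p4) || !p5)))) -> (!p3 -> ((p3 || p2) && ((p4 && p4) || !p5)))): α-rule — add ((!p3 -> (((!p2 || p2) -> p3) && (p2 && (!p3 && p5)))) && ((((!p2 || p2) -> p3) && (p2 && (!p3 && p5))) -> ((p3 || p2) && ((p4 && p4) || !p5)))), !(!p3 -> ((p3 || p2) && ((p4 && p4) || !p5))).
((!p3 -> (((!p2 || p2) -> p3) && (p2 && (!p3 && p5)))) && ((((!p2 || p2) -> p3) && (p2 && (!p3 && p5))) -> ((p3 || p2) && ((p4 && p4) || !p5)))): α-rule — add (!p3 -> (((!p2 || p2) -> p3) && (p2 && (!p3 && p5)))), ((((!p2 || p2) -> p3) && (p2 && (!p3 && p5))) -> ((p3 || p2) && ((p4 && p4) || !p5))).
!(!p3 -> ((p3 || p2) && ((p4 && p4) || !p5))): α-rule — add !p3, !((p3 || p2) && ((p4 && p4) || !p5)).
(!p3 -> (((!p2 || p2) -> p3) && (p2 && (!p3 && p5)))): β-rule — branch into !!p3  //  (((!p2 || p2) -> p3) && (p2 && (!p3 && p5))).
  branch 1 (add !!p3):
    × closes — contains both p3 and !p3.
  branch 2 (add (((!p2 || p2) -> p3) && (p2 && (!p3 && p5)))):
    (((!p2 || p2) -> p3) && (p2 && (!p3 && p5))): α-rule — add ((!p2 || p2) -> p3), (p2 && (!p3 && p5)).
    (p2 && (!p3 && p5)): α-rule — add p2, (!p3 && p5).
    (!p3 && p5): α-rule — add !p3, p5.
    ((((!p2 || p2) -> p3) && (p2 && (!p3 && p5))) -> ((p3 || p2) && ((p4 && p4) || !p5))): β-rule — branch into !(((!p2 || p2) -> p3) && (p2 && (!p3 && p5)))  //  ((p3 || p2) && ((p4 && p4) || !p5)).
      branch 2.1 (add !(((!p2 || p2) -> p3) && (p2 && (!p3 && p5)))):
        !((p3 || p2) && ((p4 && p4) || !p5)): β-rule — branch into !(p3 || p2)  //  !((p4 && p4) || !p5).
          branch 2.1.1 (add !(p3 || p2)):
            !(p3 || p2): α-rule — add !p3, !p2.
            × closes — contains both p2 and !p2.
          branch 2.1.2 (add !((p4 && p4) || !p5)):
            !((p4 && p4) || !p5): α-rule — add !(p4 && p4), !!p5.
            ((!p2 || p2) -> p3): β-rule — branch into !(!p2 || p2)  //  p3.
              branch 2.1.2.1 (add !(!p2 || p2)):
                !(!p2 || p2): α-rule — add !!p2, !p2.
                × closes — contains both p2 and !p2.
              branch 2.1.2.2 (add p3):
                × closes — contains both p3 and !p3.
      branch 2.2 (add ((p3 || p2) && ((p4 && p4) || !p5))):
        ((p3 || p2) && ((p4 && p4) || !p5)): α-rule — add (p3 || p2), ((p4 && p4) || !p5).
        !((p3 || p2) && ((p4 && p4) || !p5)): β-rule — branch into !(p3 || p2)  //  !((p4 && p4) || !p5).
          branch 2.2.1 (add !(p3 || p2)):
            !(p3 || p2): α-rule — add !p3, !p2.
            × closes — contains both p2 and !p2.
          branch 2.2.2 (add !((p4 && p4) || !p5)):
            !((p4 && p4) || !p5): α-rule — add !(p4 && p4), !!p5.
            ((!p2 || p2) -> p3): β-rule — branch into !(!p2 || p2)  //  p3.
              branch 2.2.2.1 (add !(!p2 || p2)):
                !(!p2 || p2): α-rule — add !!p2, !p2.
                × closes — contains both p2 and !p2.
              branch 2.2.2.2 (add p3):
                × closes — contains both p3 and !p3.
All 7 branches close.
Every branch closed; the formula is unsatisfiable.

Unsatisfiable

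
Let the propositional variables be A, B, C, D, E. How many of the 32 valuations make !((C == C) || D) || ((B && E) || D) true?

20

Initial set: {T (!((C == C) || D) || ((B && E) || D))}.
T (!((C == C) || D) || ((B && E) || D)): β-rule — branch into T !((C == C) || D)  //  T ((B && E) || D).
  branch 1 (add T !((C == C) || D)):
    T !((C == C) || D): α-rule — add F (C == C), F D.
    F (C == C): β-rule — branch into T C, F C  //  F C, T C.
      branch 1.1 (add T C, F C):
        × closes — contains both C and !C.
      branch 1.2 (add F C, T C):
        × closes — contains both C and !C.
  branch 2 (add T ((B && E) || D)):
    T ((B && E) || D): β-rule — branch into T (B && E)  //  T D.
      branch 2.1 (add T (B && E)):
        T (B && E): α-rule — add T B, T E.
        ○ open, literals {B=T, E=T}.
      branch 2.2 (add T D):
        ○ open, literals {D=T}.
2 branches closed, 2 open.
Each open branch fixes some atoms; the unmentioned ones are free. Counting distinct full assignments: branch {B=T, E=T} (A, C, D) contributes 8 new; branch {D=T} (A, B, C, E) contributes 12 new. Total: 20.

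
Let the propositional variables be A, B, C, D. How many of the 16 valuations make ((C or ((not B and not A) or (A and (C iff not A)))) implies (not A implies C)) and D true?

Initial set: {T (((C or ((not B and not A) or (A and (C iff not A)))) implies (not A implies C)) and D)}.
T (((C or ((not B and not A) or (A and (C iff not A)))) implies (not A implies C)) and D): α-rule — add T ((C or ((not B and not A) or (A and (C iff not A)))) implies (not A implies C)), T D.
T ((C or ((not B and not A) or (A and (C iff not A)))) implies (not A implies C)): β-rule — branch into F (C or ((not B and not A) or (A and (C iff not A))))  //  T (not A implies C).
  branch 1 (add F (C or ((not B and not A) or (A and (C iff not A))))):
    F (C or ((not B and not A) or (A and (C iff not A)))): α-rule — add F C, F ((not B and not A) or (A and (C iff not A))).
    F ((not B and not A) or (A and (C iff not A))): α-rule — add F (not B and not A), F (A and (C iff not A)).
    F (not B and not A): β-rule — branch into F not B  //  F not A.
      branch 1.1 (add F not B):
        F (A and (C iff not A)): β-rule — branch into F A  //  F (C iff not A).
          branch 1.1.1 (add F A):
            ○ open, literals {A=F, B=T, C=F, D=T}.
          branch 1.1.2 (add F (C iff not A)):
            F (C iff not A): β-rule — branch into T C, F not A  //  F C, T not A.
              branch 1.1.2.1 (add T C, F not A):
                × closes — contains both C and not C.
              branch 1.1.2.2 (add F C, T not A):
                ○ open, literals {A=F, B=T, C=F, D=T}.
      branch 1.2 (add F not A):
        F (A and (C iff not A)): β-rule — branch into F A  //  F (C iff not A).
          branch 1.2.1 (add F A):
            × closes — contains both A and not A.
          branch 1.2.2 (add F (C iff not A)):
            F (C iff not A): β-rule — branch into T C, F not A  //  F C, T not A.
              branch 1.2.2.1 (add T C, F not A):
                × closes — contains both C and not C.
              branch 1.2.2.2 (add F C, T not A):
                × closes — contains both A and not A.
  branch 2 (add T (not A implies C)):
    T (not A implies C): β-rule — branch into F not A  //  T C.
      branch 2.1 (add F not A):
        ○ open, literals {A=T, D=T}.
      branch 2.2 (add T C):
        ○ open, literals {C=T, D=T}.
4 branches closed, 4 open.
Each open branch fixes some atoms; the unmentioned ones are free. Counting distinct full assignments: branch {A=F, B=T, C=F, D=T} (none free) contributes 1 new; branch {A=F, B=T, C=F, D=T} (none free) contributes 0 new; branch {A=T, D=T} (B, C) contributes 4 new; branch {C=T, D=T} (A, B) contributes 2 new. Total: 7.

7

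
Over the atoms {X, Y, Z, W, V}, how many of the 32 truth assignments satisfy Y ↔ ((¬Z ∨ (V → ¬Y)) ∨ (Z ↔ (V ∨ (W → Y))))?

16

Initial set: {(Y ↔ ((¬Z ∨ (V → ¬Y)) ∨ (Z ↔ (V ∨ (W → Y)))))}.
(Y ↔ ((¬Z ∨ (V → ¬Y)) ∨ (Z ↔ (V ∨ (W → Y))))): β-rule — branch into Y, ((¬Z ∨ (V → ¬Y)) ∨ (Z ↔ (V ∨ (W → Y))))  //  ¬Y, ¬((¬Z ∨ (V → ¬Y)) ∨ (Z ↔ (V ∨ (W → Y)))).
  branch 1 (add Y, ((¬Z ∨ (V → ¬Y)) ∨ (Z ↔ (V ∨ (W → Y))))):
    ((¬Z ∨ (V → ¬Y)) ∨ (Z ↔ (V ∨ (W → Y)))): β-rule — branch into (¬Z ∨ (V → ¬Y))  //  (Z ↔ (V ∨ (W → Y))).
      branch 1.1 (add (¬Z ∨ (V → ¬Y))):
        (¬Z ∨ (V → ¬Y)): β-rule — branch into ¬Z  //  (V → ¬Y).
          branch 1.1.1 (add ¬Z):
            ○ open, literals {Y=T, Z=F}.
          branch 1.1.2 (add (V → ¬Y)):
            (V → ¬Y): β-rule — branch into ¬V  //  ¬Y.
              branch 1.1.2.1 (add ¬V):
                ○ open, literals {V=F, Y=T}.
              branch 1.1.2.2 (add ¬Y):
                × closes — contains both Y and ¬Y.
      branch 1.2 (add (Z ↔ (V ∨ (W → Y)))):
        (Z ↔ (V ∨ (W → Y))): β-rule — branch into Z, (V ∨ (W → Y))  //  ¬Z, ¬(V ∨ (W → Y)).
          branch 1.2.1 (add Z, (V ∨ (W → Y))):
            (V ∨ (W → Y)): β-rule — branch into V  //  (W → Y).
              branch 1.2.1.1 (add V):
                ○ open, literals {V=T, Y=T, Z=T}.
              branch 1.2.1.2 (add (W → Y)):
                (W → Y): β-rule — branch into ¬W  //  Y.
                  branch 1.2.1.2.1 (add ¬W):
                    ○ open, literals {W=F, Y=T, Z=T}.
                  branch 1.2.1.2.2 (add Y):
                    ○ open, literals {Y=T, Z=T}.
          branch 1.2.2 (add ¬Z, ¬(V ∨ (W → Y))):
            ¬(V ∨ (W → Y)): α-rule — add ¬V, ¬(W → Y).
            ¬(W → Y): α-rule — add W, ¬Y.
            × closes — contains both Y and ¬Y.
  branch 2 (add ¬Y, ¬((¬Z ∨ (V → ¬Y)) ∨ (Z ↔ (V ∨ (W → Y))))):
    ¬((¬Z ∨ (V → ¬Y)) ∨ (Z ↔ (V ∨ (W → Y)))): α-rule — add ¬(¬Z ∨ (V → ¬Y)), ¬(Z ↔ (V ∨ (W → Y))).
    ¬(¬Z ∨ (V → ¬Y)): α-rule — add ¬¬Z, ¬(V → ¬Y).
    ¬(V → ¬Y): α-rule — add V, ¬¬Y.
    × closes — contains both Y and ¬Y.
3 branches closed, 5 open.
Each open branch fixes some atoms; the unmentioned ones are free. Counting distinct full assignments: branch {Y=T, Z=F} (X, W, V) contributes 8 new; branch {V=F, Y=T} (X, Z, W) contributes 4 new; branch {V=T, Y=T, Z=T} (X, W) contributes 4 new; branch {W=F, Y=T, Z=T} (X, V) contributes 0 new; branch {Y=T, Z=T} (X, W, V) contributes 0 new. Total: 16.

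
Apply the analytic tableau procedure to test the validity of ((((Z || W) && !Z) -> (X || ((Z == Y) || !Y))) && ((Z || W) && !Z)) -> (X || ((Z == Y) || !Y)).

Valid

Assume the negation and expand:
Initial set: {!(((((Z || W) && !Z) -> (X || ((Z == Y) || !Y))) && ((Z || W) && !Z)) -> (X || ((Z == Y) || !Y)))}.
!(((((Z || W) && !Z) -> (X || ((Z == Y) || !Y))) && ((Z || W) && !Z)) -> (X || ((Z == Y) || !Y))): α-rule — add ((((Z || W) && !Z) -> (X || ((Z == Y) || !Y))) && ((Z || W) && !Z)), !(X || ((Z == Y) || !Y)).
((((Z || W) && !Z) -> (X || ((Z == Y) || !Y))) && ((Z || W) && !Z)): α-rule — add (((Z || W) && !Z) -> (X || ((Z == Y) || !Y))), ((Z || W) && !Z).
!(X || ((Z == Y) || !Y)): α-rule — add !X, !((Z == Y) || !Y).
((Z || W) && !Z): α-rule — add (Z || W), !Z.
!((Z == Y) || !Y): α-rule — add !(Z == Y), !!Y.
(((Z || W) && !Z) -> (X || ((Z == Y) || !Y))): β-rule — branch into !((Z || W) && !Z)  //  (X || ((Z == Y) || !Y)).
  branch 1 (add !((Z || W) && !Z)):
    (Z || W): β-rule — branch into Z  //  W.
      branch 1.1 (add Z):
        × closes — contains both Z and !Z.
      branch 1.2 (add W):
        !(Z == Y): β-rule — branch into Z, !Y  //  !Z, Y.
          branch 1.2.1 (add Z, !Y):
            × closes — contains both Z and !Z.
          branch 1.2.2 (add !Z, Y):
            !((Z || W) && !Z): β-rule — branch into !(Z || W)  //  !!Z.
              branch 1.2.2.1 (add !(Z || W)):
                !(Z || W): α-rule — add !Z, !W.
                × closes — contains both W and !W.
              branch 1.2.2.2 (add !!Z):
                × closes — contains both Z and !Z.
  branch 2 (add (X || ((Z == Y) || !Y))):
    (Z || W): β-rule — branch into Z  //  W.
      branch 2.1 (add Z):
        × closes — contains both Z and !Z.
      branch 2.2 (add W):
        !(Z == Y): β-rule — branch into Z, !Y  //  !Z, Y.
          branch 2.2.1 (add Z, !Y):
            × closes — contains both Z and !Z.
          branch 2.2.2 (add !Z, Y):
            (X || ((Z == Y) || !Y)): β-rule — branch into X  //  ((Z == Y) || !Y).
              branch 2.2.2.1 (add X):
                × closes — contains both X and !X.
              branch 2.2.2.2 (add ((Z == Y) || !Y)):
                ((Z == Y) || !Y): β-rule — branch into (Z == Y)  //  !Y.
                  branch 2.2.2.2.1 (add (Z == Y)):
                    (Z == Y): β-rule — branch into Z, Y  //  !Z, !Y.
                      branch 2.2.2.2.1.1 (add Z, Y):
                        × closes — contains both Z and !Z.
                      branch 2.2.2.2.1.2 (add !Z, !Y):
                        × closes — contains both Y and !Y.
                  branch 2.2.2.2.2 (add !Y):
                    × closes — contains both Y and !Y.
All 10 branches close.
Every branch closed, so the negation is unsatisfiable and the formula is valid.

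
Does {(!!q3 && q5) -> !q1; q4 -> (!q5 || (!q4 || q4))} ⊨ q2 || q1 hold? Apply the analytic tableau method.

No

Initial set: {((!!q3 && q5) -> !q1); (q4 -> (!q5 || (!q4 || q4))); !(q2 || q1)}.
!(q2 || q1): α-rule — add !q2, !q1.
((!!q3 && q5) -> !q1): β-rule — branch into !(!!q3 && q5)  //  !q1.
  branch 1 (add !(!!q3 && q5)):
    (q4 -> (!q5 || (!q4 || q4))): β-rule — branch into !q4  //  (!q5 || (!q4 || q4)).
      branch 1.1 (add !q4):
        !(!!q3 && q5): β-rule — branch into !!!q3  //  !q5.
          branch 1.1.1 (add !!!q3):
            !!!q3: drop double negation, giving !q3.
            ○ open, literals {q1=false, q2=false, q3=false, q4=false}.
          branch 1.1.2 (add !q5):
            ○ open, literals {q1=false, q2=false, q4=false, q5=false}.
      branch 1.2 (add (!q5 || (!q4 || q4))):
        !(!!q3 && q5): β-rule — branch into !!!q3  //  !q5.
          branch 1.2.1 (add !!!q3):
            !!!q3: drop double negation, giving !q3.
            (!q5 || (!q4 || q4)): β-rule — branch into !q5  //  (!q4 || q4).
              branch 1.2.1.1 (add !q5):
                ○ open, literals {q1=false, q2=false, q3=false, q5=false}.
              branch 1.2.1.2 (add (!q4 || q4)):
                (!q4 || q4): β-rule — branch into !q4  //  q4.
                  branch 1.2.1.2.1 (add !q4):
                    ○ open, literals {q1=false, q2=false, q3=false, q4=false}.
                  branch 1.2.1.2.2 (add q4):
                    ○ open, literals {q1=false, q2=false, q3=false, q4=true}.
          branch 1.2.2 (add !q5):
            (!q5 || (!q4 || q4)): β-rule — branch into !q5  //  (!q4 || q4).
              branch 1.2.2.1 (add !q5):
                ○ open, literals {q1=false, q2=false, q5=false}.
              branch 1.2.2.2 (add (!q4 || q4)):
                (!q4 || q4): β-rule — branch into !q4  //  q4.
                  branch 1.2.2.2.1 (add !q4):
                    ○ open, literals {q1=false, q2=false, q4=false, q5=false}.
                  branch 1.2.2.2.2 (add q4):
                    ○ open, literals {q1=false, q2=false, q4=true, q5=false}.
  branch 2 (add !q1):
    (q4 -> (!q5 || (!q4 || q4))): β-rule — branch into !q4  //  (!q5 || (!q4 || q4)).
      branch 2.1 (add !q4):
        ○ open, literals {q1=false, q2=false, q4=false}.
      branch 2.2 (add (!q5 || (!q4 || q4))):
        (!q5 || (!q4 || q4)): β-rule — branch into !q5  //  (!q4 || q4).
          branch 2.2.1 (add !q5):
            ○ open, literals {q1=false, q2=false, q5=false}.
          branch 2.2.2 (add (!q4 || q4)):
            (!q4 || q4): β-rule — branch into !q4  //  q4.
              branch 2.2.2.1 (add !q4):
                ○ open, literals {q1=false, q2=false, q4=false}.
              branch 2.2.2.2 (add q4):
                ○ open, literals {q1=false, q2=false, q4=true}.
0 branches closed, 12 open.
An open branch gives a countermodel: q1=false, q2=false, q3=false, q4=false (unmentioned atoms arbitrary); the premises hold there but the conclusion fails.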